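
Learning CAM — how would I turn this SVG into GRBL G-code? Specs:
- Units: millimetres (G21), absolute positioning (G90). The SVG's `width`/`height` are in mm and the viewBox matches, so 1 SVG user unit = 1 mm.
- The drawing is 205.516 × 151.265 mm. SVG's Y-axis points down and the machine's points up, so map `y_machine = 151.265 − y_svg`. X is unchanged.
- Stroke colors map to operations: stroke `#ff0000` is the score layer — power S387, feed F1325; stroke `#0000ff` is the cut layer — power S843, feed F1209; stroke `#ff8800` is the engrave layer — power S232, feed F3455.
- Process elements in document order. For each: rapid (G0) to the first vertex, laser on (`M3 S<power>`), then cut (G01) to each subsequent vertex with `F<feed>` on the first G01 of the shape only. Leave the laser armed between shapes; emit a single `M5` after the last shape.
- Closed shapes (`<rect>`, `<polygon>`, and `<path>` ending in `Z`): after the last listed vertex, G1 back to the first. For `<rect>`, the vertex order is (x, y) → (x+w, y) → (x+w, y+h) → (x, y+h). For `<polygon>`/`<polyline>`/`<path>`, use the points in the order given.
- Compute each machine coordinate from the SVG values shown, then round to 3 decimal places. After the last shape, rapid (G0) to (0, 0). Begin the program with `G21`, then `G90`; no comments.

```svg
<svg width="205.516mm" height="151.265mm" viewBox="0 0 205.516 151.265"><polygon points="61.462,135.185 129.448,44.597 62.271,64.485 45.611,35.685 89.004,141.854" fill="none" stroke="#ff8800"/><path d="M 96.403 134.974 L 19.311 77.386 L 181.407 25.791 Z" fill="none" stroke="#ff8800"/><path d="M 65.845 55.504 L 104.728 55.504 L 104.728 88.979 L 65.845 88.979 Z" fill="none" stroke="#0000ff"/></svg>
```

1 u = 1 mm; y_m = 151.265 − y.

[1] `<polygon>` closed polygon, #ff8800→engrave S232 F3455: (61.462,16.080) → (129.448,106.668) → (62.271,86.780) → (45.611,115.580) → (89.004,9.411) → (61.462,16.080) (closed)

[2] `<path>` closed polygon, #ff8800→engrave S232 F3455: (96.403,16.291) → (19.311,73.879) → (181.407,125.474) → (96.403,16.291) (closed)

[3] `<path>` rectangle, #0000ff→cut S843 F1209: (65.845,95.761) → (104.728,95.761) → (104.728,62.286) → (65.845,62.286) → (65.845,95.761) (closed)

G21
G90
G0 X61.462 Y16.080
M3 S232
G01 X129.448 Y106.668 F3455
G01 X62.271 Y86.780
G01 X45.611 Y115.580
G01 X89.004 Y9.411
G01 X61.462 Y16.080
G0 X96.403 Y16.291
M3 S232
G01 X19.311 Y73.879 F3455
G01 X181.407 Y125.474
G01 X96.403 Y16.291
G0 X65.845 Y95.761
M3 S843
G01 X104.728 Y95.761 F1209
G01 X104.728 Y62.286
G01 X65.845 Y62.286
G01 X65.845 Y95.761
M5
G0 X0.000 Y0.000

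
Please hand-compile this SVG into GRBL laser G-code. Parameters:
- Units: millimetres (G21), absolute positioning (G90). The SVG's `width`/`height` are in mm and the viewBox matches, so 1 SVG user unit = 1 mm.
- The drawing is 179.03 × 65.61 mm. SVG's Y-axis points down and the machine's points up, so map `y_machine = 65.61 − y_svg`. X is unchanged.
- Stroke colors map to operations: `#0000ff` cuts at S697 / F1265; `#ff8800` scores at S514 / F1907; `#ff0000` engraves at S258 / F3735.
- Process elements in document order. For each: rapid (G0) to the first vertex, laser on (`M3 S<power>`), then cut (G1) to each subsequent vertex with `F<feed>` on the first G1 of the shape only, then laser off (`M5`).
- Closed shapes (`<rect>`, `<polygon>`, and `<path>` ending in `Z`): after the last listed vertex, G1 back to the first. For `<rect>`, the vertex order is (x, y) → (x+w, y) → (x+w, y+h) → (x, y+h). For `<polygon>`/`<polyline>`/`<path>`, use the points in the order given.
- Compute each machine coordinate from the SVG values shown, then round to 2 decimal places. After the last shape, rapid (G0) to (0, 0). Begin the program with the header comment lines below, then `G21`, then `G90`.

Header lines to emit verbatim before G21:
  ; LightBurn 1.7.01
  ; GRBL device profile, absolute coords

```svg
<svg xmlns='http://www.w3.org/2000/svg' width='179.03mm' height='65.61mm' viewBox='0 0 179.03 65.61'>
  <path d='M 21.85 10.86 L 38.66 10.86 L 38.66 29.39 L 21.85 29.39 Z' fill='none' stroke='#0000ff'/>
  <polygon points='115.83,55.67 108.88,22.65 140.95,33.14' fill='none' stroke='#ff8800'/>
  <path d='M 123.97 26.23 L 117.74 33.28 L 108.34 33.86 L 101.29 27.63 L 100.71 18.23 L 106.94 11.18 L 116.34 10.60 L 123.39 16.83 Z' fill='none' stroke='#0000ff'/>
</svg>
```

viewBox `0 0 179.03 65.61` with mm width/height → 1 unit = 1 mm. Flip: y_m = 65.61 − y_svg.

**Shape 1** — `<path>` rectangle, stroke `#0000ff` → cut (S697, F1265). Machine vertices: (21.85,54.75) → (38.66,54.75) → (38.66,36.22) → (21.85,36.22) → (21.85,54.75). Closed: final G1 returns to the first vertex.

**Shape 2** — `<polygon>` regular polygon, stroke `#ff8800` → score (S514, F1907). Machine vertices: (115.83,9.94) → (108.88,42.96) → (140.95,32.47) → (115.83,9.94). Closed: final G1 returns to the first vertex.

**Shape 3** — `<path>` regular polygon, stroke `#0000ff` → cut (S697, F1265). Machine vertices: (123.97,39.38) → (117.74,32.33) → (108.34,31.75) → (101.29,37.98) → (100.71,47.38) → (106.94,54.43) → (116.34,55.01) → (123.39,48.78) → (123.97,39.38). Closed: final G1 returns to the first vertex.

; LightBurn 1.7.01
; GRBL device profile, absolute coords
G21
G90
G0 X21.85 Y54.75
M3 S697
G1 X38.66 Y54.75 F1265
G1 X38.66 Y36.22
G1 X21.85 Y36.22
G1 X21.85 Y54.75
M5
G0 X115.83 Y9.94
M3 S514
G1 X108.88 Y42.96 F1907
G1 X140.95 Y32.47
G1 X115.83 Y9.94
M5
G0 X123.97 Y39.38
M3 S697
G1 X117.74 Y32.33 F1265
G1 X108.34 Y31.75
G1 X101.29 Y37.98
G1 X100.71 Y47.38
G1 X106.94 Y54.43
G1 X116.34 Y55.01
G1 X123.39 Y48.78
G1 X123.97 Y39.38
M5
G0 X0.00 Y0.00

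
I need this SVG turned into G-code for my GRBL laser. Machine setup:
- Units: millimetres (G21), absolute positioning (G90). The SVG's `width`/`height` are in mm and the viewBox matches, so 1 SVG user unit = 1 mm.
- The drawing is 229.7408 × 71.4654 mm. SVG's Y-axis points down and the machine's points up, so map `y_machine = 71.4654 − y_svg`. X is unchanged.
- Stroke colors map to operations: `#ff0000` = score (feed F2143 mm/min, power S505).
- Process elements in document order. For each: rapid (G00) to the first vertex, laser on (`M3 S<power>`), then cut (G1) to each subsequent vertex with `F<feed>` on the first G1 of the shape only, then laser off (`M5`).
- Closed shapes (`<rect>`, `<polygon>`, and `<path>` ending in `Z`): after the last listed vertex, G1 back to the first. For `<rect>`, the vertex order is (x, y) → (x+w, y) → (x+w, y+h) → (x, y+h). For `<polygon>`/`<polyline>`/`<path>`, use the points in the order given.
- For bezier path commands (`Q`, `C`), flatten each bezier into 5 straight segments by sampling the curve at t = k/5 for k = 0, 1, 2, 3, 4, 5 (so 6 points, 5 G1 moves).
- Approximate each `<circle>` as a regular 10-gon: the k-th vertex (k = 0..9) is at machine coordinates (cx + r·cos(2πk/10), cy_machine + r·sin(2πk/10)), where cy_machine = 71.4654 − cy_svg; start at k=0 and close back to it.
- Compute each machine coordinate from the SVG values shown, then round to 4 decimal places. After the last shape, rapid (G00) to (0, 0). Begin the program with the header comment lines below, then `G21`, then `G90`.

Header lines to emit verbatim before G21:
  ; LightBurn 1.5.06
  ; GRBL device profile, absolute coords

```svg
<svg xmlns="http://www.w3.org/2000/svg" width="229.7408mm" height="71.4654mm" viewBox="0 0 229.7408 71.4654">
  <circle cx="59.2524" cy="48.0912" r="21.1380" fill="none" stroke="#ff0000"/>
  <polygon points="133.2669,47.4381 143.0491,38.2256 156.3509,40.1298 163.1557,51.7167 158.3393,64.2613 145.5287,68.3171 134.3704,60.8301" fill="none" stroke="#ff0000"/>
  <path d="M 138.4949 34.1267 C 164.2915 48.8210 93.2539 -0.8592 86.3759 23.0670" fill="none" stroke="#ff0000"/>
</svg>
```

; LightBurn 1.5.06
; GRBL device profile, absolute coords
G21
G90
G00 X80.3904 Y23.3742
M3 S505
G1 X76.3534 Y35.7988 F2143
G1 X65.7844 Y43.4776
G1 X52.7204 Y43.4776
G1 X42.1514 Y35.7988
G1 X38.1144 Y23.3742
G1 X42.1514 Y10.9496
G1 X52.7204 Y3.2708
G1 X65.7844 Y3.2708
G1 X76.3534 Y10.9496
G1 X80.3904 Y23.3742
M5
G00 X133.2669 Y24.0273
M3 S505
G1 X143.0491 Y33.2398 F2143
G1 X156.3509 Y31.3356
G1 X163.1557 Y19.7487
G1 X158.3393 Y7.2041
G1 X145.5287 Y3.1483
G1 X134.3704 Y10.6353
G1 X133.2669 Y24.0273
M5
G00 X138.4949 Y37.3387
M3 S505
G1 X143.6407 Y35.1432 F2143
G1 X133.2740 Y41.7745
G1 X115.1225 Y50.6095
G1 X96.9139 Y55.0252
G1 X86.3759 Y48.3984
M5
G00 X0.0000 Y0.0000

1 u = 1 mm; y_m = 71.4654 − y.

[1] `<circle>` circle, #ff0000→score S505 F2143: (80.3904,23.3742) → (76.3534,35.7988) → (65.7844,43.4776) → (52.7204,43.4776) → (42.1514,35.7988) → (38.1144,23.3742) → (42.1514,10.9496) → (52.7204,3.2708) → (65.7844,3.2708) → (76.3534,10.9496) → (80.3904,23.3742) (closed)

[2] `<polygon>` regular polygon, #ff0000→score S505 F2143: (133.2669,24.0273) → (143.0491,33.2398) → (156.3509,31.3356) → (163.1557,19.7487) → (158.3393,7.2041) → (145.5287,3.1483) → (134.3704,10.6353) → (133.2669,24.0273) (closed)

[3] `<path>` cubic bezier, #ff0000→score S505 F2143: (138.4949,37.3387) → (143.6407,35.1432) → (133.2740,41.7745) → (115.1225,50.6095) → (96.9139,55.0252) → (86.3759,48.3984)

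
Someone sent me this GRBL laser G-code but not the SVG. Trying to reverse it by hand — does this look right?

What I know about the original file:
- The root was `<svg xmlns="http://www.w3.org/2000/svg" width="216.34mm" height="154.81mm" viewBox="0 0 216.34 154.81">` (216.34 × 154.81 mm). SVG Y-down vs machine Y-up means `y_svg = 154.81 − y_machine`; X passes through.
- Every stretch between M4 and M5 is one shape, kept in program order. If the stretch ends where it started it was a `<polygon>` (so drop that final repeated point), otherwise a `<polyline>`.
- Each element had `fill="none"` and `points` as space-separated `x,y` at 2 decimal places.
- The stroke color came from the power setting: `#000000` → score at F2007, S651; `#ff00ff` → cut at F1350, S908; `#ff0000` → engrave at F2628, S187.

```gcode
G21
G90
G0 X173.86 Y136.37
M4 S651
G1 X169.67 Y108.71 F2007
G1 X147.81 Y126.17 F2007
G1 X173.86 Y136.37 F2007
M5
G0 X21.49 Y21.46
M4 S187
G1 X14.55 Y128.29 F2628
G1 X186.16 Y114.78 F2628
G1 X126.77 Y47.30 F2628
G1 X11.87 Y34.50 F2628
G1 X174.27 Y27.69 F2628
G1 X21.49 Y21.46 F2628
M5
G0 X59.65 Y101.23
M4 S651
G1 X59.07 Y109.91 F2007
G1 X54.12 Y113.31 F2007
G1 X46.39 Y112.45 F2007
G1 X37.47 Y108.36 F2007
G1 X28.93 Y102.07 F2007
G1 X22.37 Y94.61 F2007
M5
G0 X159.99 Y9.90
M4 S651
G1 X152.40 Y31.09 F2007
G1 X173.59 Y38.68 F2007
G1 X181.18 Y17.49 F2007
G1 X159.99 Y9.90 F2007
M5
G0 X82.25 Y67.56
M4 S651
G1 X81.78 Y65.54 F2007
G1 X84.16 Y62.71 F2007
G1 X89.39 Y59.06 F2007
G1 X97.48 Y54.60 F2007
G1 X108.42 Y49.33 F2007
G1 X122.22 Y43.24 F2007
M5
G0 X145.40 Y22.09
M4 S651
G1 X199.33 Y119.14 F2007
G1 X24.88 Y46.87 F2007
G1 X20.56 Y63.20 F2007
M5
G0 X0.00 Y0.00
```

Machine Y-up, SVG Y-down with viewBox height 154.81, so y_svg = 154.81 − y_machine; X carries over.

Run 1: the run's S651 means `#000000` (score). The run returns to its start, so emit a `<polygon>` with points (Y-flipped): 173.86,18.44 169.67,46.10 147.81,28.64.

Run 2: S187 ⇒ engrave layer `#ff0000`. The run returns to its start, so emit a `<polygon>` with points (Y-flipped): 21.49,133.35 14.55,26.52 186.16,40.03 126.77,107.51 11.87,120.31 174.27,127.12.

Run 3: the run's S651 means `#000000` (score). The run is open, so emit a `<polyline>` with points (Y-flipped): 59.65,53.58 59.07,44.90 54.12,41.50 46.39,42.36 37.47,46.45 28.93,52.74 22.37,60.20.

Run 4: S651 ⇒ score layer `#000000`. The run returns to its start, so emit a `<polygon>` with points (Y-flipped): 159.99,144.91 152.40,123.72 173.59,116.13 181.18,137.32.

Run 5: power S651 maps to stroke `#000000` (score). The run is open, so emit a `<polyline>` with points (Y-flipped): 82.25,87.25 81.78,89.27 84.16,92.10 89.39,95.75 97.48,100.21 108.42,105.48 122.22,111.57.

Run 6: power S651 maps to stroke `#000000` (score). The run is open, so emit a `<polyline>` with points (Y-flipped): 145.40,132.72 199.33,35.67 24.88,107.94 20.56,91.61.

<svg xmlns="http://www.w3.org/2000/svg" width="216.34mm" height="154.81mm" viewBox="0 0 216.34 154.81">
  <polygon points="173.86,18.44 169.67,46.10 147.81,28.64" fill="none" stroke="#000000"/>
  <polygon points="21.49,133.35 14.55,26.52 186.16,40.03 126.77,107.51 11.87,120.31 174.27,127.12" fill="none" stroke="#ff0000"/>
  <polyline points="59.65,53.58 59.07,44.90 54.12,41.50 46.39,42.36 37.47,46.45 28.93,52.74 22.37,60.20" fill="none" stroke="#000000"/>
  <polygon points="159.99,144.91 152.40,123.72 173.59,116.13 181.18,137.32" fill="none" stroke="#000000"/>
  <polyline points="82.25,87.25 81.78,89.27 84.16,92.10 89.39,95.75 97.48,100.21 108.42,105.48 122.22,111.57" fill="none" stroke="#000000"/>
  <polyline points="145.40,132.72 199.33,35.67 24.88,107.94 20.56,91.61" fill="none" stroke="#000000"/>
</svg>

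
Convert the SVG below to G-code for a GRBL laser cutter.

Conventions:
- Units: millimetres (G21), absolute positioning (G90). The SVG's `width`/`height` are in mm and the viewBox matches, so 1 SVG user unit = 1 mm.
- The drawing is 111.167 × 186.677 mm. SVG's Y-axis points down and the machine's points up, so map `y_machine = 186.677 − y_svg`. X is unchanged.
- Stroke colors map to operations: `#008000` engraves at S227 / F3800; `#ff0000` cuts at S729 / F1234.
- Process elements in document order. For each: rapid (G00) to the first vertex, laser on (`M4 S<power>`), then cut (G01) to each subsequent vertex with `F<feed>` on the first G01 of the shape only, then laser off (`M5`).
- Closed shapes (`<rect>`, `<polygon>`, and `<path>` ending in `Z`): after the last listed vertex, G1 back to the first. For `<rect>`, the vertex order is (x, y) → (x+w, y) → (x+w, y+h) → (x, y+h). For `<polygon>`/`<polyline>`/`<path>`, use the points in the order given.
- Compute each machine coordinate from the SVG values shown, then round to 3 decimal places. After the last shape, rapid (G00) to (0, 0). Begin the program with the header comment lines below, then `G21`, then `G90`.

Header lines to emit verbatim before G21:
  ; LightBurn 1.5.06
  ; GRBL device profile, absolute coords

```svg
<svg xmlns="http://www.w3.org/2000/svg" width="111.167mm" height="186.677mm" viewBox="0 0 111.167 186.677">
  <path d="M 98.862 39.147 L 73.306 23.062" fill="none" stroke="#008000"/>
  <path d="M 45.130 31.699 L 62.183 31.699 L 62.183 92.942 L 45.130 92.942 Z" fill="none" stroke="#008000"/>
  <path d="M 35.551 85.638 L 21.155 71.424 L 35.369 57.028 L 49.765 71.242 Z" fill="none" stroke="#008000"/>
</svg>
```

; LightBurn 1.5.06
; GRBL device profile, absolute coords
G21
G90
G00 X98.862 Y147.530
M4 S227
G01 X73.306 Y163.615 F3800
M5
G00 X45.130 Y154.978
M4 S227
G01 X62.183 Y154.978 F3800
G01 X62.183 Y93.735
G01 X45.130 Y93.735
G01 X45.130 Y154.978
M5
G00 X35.551 Y101.039
M4 S227
G01 X21.155 Y115.253 F3800
G01 X35.369 Y129.649
G01 X49.765 Y115.435
G01 X35.551 Y101.039
M5
G00 X0.000 Y0.000

viewBox `0 0 111.167 186.677` with mm width/height → 1 unit = 1 mm. Flip: y_m = 186.677 − y_svg.

**Shape 1** — `<path>` line segment, stroke `#008000` → engrave (S227, F3800). Machine vertices: (98.862,147.530) → (73.306,163.615). Open path.

**Shape 2** — `<path>` rectangle, stroke `#008000` → engrave (S227, F3800). Machine vertices: (45.130,154.978) → (62.183,154.978) → (62.183,93.735) → (45.130,93.735) → (45.130,154.978). Closed: final G1 returns to the first vertex.

**Shape 3** — `<path>` regular polygon, stroke `#008000` → engrave (S227, F3800). Machine vertices: (35.551,101.039) → (21.155,115.253) → (35.369,129.649) → (49.765,115.435) → (35.551,101.039). Closed: final G1 returns to the first vertex.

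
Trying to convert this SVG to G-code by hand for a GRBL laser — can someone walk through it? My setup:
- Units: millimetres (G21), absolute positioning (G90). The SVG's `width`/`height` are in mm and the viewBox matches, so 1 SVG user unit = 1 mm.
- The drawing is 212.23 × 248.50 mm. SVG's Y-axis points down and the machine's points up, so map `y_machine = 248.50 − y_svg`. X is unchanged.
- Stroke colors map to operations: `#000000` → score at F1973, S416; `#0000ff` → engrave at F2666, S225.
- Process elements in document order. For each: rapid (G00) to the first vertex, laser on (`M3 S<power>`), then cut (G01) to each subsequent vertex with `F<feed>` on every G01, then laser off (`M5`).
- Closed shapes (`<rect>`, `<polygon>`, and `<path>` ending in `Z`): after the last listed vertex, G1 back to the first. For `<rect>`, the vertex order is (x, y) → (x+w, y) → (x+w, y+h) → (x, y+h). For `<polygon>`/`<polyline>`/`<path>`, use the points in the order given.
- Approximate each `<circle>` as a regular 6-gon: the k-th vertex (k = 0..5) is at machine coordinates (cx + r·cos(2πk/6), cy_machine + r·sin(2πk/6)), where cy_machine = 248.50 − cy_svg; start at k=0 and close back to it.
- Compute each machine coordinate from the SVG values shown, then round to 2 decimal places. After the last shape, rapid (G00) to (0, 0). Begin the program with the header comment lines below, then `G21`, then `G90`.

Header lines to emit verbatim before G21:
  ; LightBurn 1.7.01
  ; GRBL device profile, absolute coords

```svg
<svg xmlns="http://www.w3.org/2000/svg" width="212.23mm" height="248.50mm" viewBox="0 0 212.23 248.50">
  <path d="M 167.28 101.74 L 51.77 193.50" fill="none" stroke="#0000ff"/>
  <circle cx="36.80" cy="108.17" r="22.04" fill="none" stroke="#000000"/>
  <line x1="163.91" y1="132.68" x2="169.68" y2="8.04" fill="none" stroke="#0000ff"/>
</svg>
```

; LightBurn 1.7.01
; GRBL device profile, absolute coords
G21
G90
G00 X167.28 Y146.76
M3 S225
G01 X51.77 Y55.00 F2666
M5
G00 X58.84 Y140.33
M3 S416
G01 X47.82 Y159.42 F1973
G01 X25.78 Y159.42 F1973
G01 X14.76 Y140.33 F1973
G01 X25.78 Y121.24 F1973
G01 X47.82 Y121.24 F1973
G01 X58.84 Y140.33 F1973
M5
G00 X163.91 Y115.82
M3 S225
G01 X169.68 Y240.46 F2666
M5
G00 X0.00 Y0.00

Since the viewBox matches the mm dimensions, user units are millimetres directly. The only transform is the Y-flip y_m = 248.50 − y_svg.

Shape 1 is a line segment drawn with `<path>`. Its stroke #0000ff means engrave at S225, F2666. After flipping Y the toolpath is (167.28,146.76) → (51.77,55.00).

Shape 2 is a circle drawn with `<circle>`. Its stroke #000000 means score at S416, F1973. After flipping Y the toolpath is (58.84,140.33) → (47.82,159.42) → (25.78,159.42) → (14.76,140.33) → (25.78,121.24) → (47.82,121.24) → (58.84,140.33), returning to the start.

Shape 3 is a line segment drawn with `<line>`. Its stroke #0000ff means engrave at S225, F2666. After flipping Y the toolpath is (163.91,115.82) → (169.68,240.46).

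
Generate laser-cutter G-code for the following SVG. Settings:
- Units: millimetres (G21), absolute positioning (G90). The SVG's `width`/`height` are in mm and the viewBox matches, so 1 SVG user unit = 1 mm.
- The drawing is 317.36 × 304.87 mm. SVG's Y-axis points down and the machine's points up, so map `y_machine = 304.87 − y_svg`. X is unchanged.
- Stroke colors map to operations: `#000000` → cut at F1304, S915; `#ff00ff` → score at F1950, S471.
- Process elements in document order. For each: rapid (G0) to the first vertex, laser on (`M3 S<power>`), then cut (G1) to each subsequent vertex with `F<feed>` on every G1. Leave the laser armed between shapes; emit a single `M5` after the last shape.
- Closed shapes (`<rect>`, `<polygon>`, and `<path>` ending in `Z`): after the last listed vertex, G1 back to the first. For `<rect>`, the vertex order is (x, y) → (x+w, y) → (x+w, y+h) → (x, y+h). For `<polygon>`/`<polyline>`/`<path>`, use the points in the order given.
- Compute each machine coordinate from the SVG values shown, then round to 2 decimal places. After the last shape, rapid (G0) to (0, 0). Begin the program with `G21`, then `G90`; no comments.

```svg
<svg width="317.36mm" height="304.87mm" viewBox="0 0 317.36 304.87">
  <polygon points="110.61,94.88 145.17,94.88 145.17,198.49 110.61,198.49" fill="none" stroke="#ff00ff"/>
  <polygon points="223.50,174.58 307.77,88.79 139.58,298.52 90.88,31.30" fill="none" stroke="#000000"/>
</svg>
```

viewBox `0 0 317.36 304.87` with mm width/height → 1 unit = 1 mm. Flip: y_m = 304.87 − y_svg.

**Shape 1** — `<polygon>` rectangle, stroke `#ff00ff` → score (S471, F1950). Machine vertices: (110.61,209.99) → (145.17,209.99) → (145.17,106.38) → (110.61,106.38) → (110.61,209.99). Closed: final G1 returns to the first vertex.

**Shape 2** — `<polygon>` closed polygon, stroke `#000000` → cut (S915, F1304). Machine vertices: (223.50,130.29) → (307.77,216.08) → (139.58,6.35) → (90.88,273.57) → (223.50,130.29). Closed: final G1 returns to the first vertex.

G21
G90
G0 X110.61 Y209.99
M3 S471
G1 X145.17 Y209.99 F1950
G1 X145.17 Y106.38 F1950
G1 X110.61 Y106.38 F1950
G1 X110.61 Y209.99 F1950
G0 X223.50 Y130.29
M3 S915
G1 X307.77 Y216.08 F1304
G1 X139.58 Y6.35 F1304
G1 X90.88 Y273.57 F1304
G1 X223.50 Y130.29 F1304
M5
G0 X0.00 Y0.00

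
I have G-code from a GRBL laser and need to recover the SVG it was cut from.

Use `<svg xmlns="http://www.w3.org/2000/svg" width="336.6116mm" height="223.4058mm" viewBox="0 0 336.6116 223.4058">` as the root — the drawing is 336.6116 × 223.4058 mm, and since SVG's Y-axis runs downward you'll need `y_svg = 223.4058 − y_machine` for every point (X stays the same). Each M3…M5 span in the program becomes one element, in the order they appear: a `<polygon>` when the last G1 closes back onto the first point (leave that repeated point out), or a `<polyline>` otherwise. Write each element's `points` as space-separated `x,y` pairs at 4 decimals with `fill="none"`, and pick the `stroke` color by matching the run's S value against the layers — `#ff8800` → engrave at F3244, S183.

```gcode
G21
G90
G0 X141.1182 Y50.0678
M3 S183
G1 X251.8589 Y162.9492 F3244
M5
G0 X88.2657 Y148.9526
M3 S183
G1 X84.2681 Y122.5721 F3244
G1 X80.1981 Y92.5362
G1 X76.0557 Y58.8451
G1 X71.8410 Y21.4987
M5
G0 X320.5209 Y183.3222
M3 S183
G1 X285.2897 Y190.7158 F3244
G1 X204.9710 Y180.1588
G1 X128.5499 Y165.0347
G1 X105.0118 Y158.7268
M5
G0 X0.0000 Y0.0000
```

Machine Y-up, SVG Y-down with viewBox height 223.4058, so y_svg = 223.4058 − y_machine; X carries over. Every run uses S183, so all elements get stroke `#ff8800` (engrave).

Run 1: The run is open, so emit a `<polyline>` with points (Y-flipped): 141.1182,173.3380 251.8589,60.4566.

Run 2: The run is open, so emit a `<polyline>` with points (Y-flipped): 88.2657,74.4532 84.2681,100.8337 80.1981,130.8696 76.0557,164.5607 71.8410,201.9071.

Run 3: The run is open, so emit a `<polyline>` with points (Y-flipped): 320.5209,40.0836 285.2897,32.6900 204.9710,43.2470 128.5499,58.3711 105.0118,64.6790.

<svg xmlns="http://www.w3.org/2000/svg" width="336.6116mm" height="223.4058mm" viewBox="0 0 336.6116 223.4058">
  <polyline points="141.1182,173.3380 251.8589,60.4566" fill="none" stroke="#ff8800"/>
  <polyline points="88.2657,74.4532 84.2681,100.8337 80.1981,130.8696 76.0557,164.5607 71.8410,201.9071" fill="none" stroke="#ff8800"/>
  <polyline points="320.5209,40.0836 285.2897,32.6900 204.9710,43.2470 128.5499,58.3711 105.0118,64.6790" fill="none" stroke="#ff8800"/>
</svg>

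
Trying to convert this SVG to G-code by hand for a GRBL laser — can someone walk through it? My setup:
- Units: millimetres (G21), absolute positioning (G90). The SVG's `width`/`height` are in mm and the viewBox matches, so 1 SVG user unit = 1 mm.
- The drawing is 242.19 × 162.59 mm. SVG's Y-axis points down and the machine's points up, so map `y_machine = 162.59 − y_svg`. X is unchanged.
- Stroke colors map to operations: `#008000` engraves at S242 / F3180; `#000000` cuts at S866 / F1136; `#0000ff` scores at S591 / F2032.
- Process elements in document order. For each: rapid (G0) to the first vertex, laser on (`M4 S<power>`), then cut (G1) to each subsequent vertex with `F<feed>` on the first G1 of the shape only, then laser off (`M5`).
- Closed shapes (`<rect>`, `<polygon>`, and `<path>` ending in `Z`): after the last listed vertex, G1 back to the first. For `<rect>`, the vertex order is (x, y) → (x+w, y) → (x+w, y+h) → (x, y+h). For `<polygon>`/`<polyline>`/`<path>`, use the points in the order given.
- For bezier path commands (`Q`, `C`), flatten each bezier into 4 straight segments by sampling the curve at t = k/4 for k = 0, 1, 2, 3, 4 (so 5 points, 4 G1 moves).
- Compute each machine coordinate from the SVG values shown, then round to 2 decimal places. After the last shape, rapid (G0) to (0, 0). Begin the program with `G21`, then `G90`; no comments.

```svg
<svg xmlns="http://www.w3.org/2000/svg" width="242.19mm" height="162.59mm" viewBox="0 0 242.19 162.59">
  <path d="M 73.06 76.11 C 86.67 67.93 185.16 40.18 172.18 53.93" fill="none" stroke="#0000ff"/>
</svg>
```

G21
G90
G0 X73.06 Y86.48
M4 S591
G1 X96.11 Y95.33 F2032
G1 X132.59 Y105.79
G1 X164.08 Y112.15
G1 X172.18 Y108.66
M5
G0 X0.00 Y0.00

1 u = 1 mm; y_m = 162.59 − y.

[1] `<path>` cubic bezier, #0000ff→score S591 F2032: (73.06,86.48) → (96.11,95.33) → (132.59,105.79) → (164.08,112.15) → (172.18,108.66)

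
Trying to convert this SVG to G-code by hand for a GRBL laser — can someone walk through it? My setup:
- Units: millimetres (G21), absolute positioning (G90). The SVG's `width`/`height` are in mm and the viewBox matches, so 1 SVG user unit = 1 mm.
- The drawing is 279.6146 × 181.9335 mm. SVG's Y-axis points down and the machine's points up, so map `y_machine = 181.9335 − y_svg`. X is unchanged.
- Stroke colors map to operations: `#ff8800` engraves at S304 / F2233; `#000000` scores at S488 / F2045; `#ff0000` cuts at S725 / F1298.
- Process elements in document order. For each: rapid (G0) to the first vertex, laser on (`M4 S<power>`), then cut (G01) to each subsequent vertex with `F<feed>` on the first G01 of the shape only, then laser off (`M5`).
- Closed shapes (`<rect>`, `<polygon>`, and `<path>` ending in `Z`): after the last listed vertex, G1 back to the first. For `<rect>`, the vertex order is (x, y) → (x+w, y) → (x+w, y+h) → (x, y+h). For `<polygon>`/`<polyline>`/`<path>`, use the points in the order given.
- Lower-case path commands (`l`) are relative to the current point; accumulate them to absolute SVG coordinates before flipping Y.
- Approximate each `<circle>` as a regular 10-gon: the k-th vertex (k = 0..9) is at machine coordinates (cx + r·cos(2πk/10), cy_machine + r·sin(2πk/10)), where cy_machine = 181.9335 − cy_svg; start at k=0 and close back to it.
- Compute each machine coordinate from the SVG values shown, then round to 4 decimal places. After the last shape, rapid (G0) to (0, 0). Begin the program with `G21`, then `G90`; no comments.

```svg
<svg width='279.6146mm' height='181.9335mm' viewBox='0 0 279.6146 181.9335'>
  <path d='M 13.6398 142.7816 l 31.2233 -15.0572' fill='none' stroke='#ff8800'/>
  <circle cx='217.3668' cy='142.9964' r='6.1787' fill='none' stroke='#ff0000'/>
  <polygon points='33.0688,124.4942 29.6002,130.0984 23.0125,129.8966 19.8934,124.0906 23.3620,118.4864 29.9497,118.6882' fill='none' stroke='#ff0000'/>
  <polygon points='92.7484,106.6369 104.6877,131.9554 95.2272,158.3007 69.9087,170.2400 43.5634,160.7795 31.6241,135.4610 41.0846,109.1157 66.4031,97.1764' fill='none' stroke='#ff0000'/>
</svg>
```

1 u = 1 mm; y_m = 181.9335 − y.

[1] `<path>` line segment, #ff8800→engrave S304 F2233: (13.6398,39.1519) → (44.8631,54.2091)

[2] `<circle>` circle, #ff0000→cut S725 F1298: (223.5455,38.9371) → (222.3655,42.5688) → (219.2761,44.8134) → (215.4575,44.8134) → (212.3681,42.5688) → (211.1881,38.9371) → (212.3681,35.3054) → (215.4575,33.0608) → (219.2761,33.0608) → (222.3655,35.3054) → (223.5455,38.9371) (closed)

[3] `<polygon>` regular polygon, #ff0000→cut S725 F1298: (33.0688,57.4393) → (29.6002,51.8351) → (23.0125,52.0369) → (19.8934,57.8429) → (23.3620,63.4471) → (29.9497,63.2453) → (33.0688,57.4393) (closed)

[4] `<polygon>` regular polygon, #ff0000→cut S725 F1298: (92.7484,75.2966) → (104.6877,49.9781) → (95.2272,23.6328) → (69.9087,11.6935) → (43.5634,21.1540) → (31.6241,46.4725) → (41.0846,72.8178) → (66.4031,84.7571) → (92.7484,75.2966) (closed)

G21
G90
G0 X13.6398 Y39.1519
M4 S304
G01 X44.8631 Y54.2091 F2233
M5
G0 X223.5455 Y38.9371
M4 S725
G01 X222.3655 Y42.5688 F1298
G01 X219.2761 Y44.8134
G01 X215.4575 Y44.8134
G01 X212.3681 Y42.5688
G01 X211.1881 Y38.9371
G01 X212.3681 Y35.3054
G01 X215.4575 Y33.0608
G01 X219.2761 Y33.0608
G01 X222.3655 Y35.3054
G01 X223.5455 Y38.9371
M5
G0 X33.0688 Y57.4393
M4 S725
G01 X29.6002 Y51.8351 F1298
G01 X23.0125 Y52.0369
G01 X19.8934 Y57.8429
G01 X23.3620 Y63.4471
G01 X29.9497 Y63.2453
G01 X33.0688 Y57.4393
M5
G0 X92.7484 Y75.2966
M4 S725
G01 X104.6877 Y49.9781 F1298
G01 X95.2272 Y23.6328
G01 X69.9087 Y11.6935
G01 X43.5634 Y21.1540
G01 X31.6241 Y46.4725
G01 X41.0846 Y72.8178
G01 X66.4031 Y84.7571
G01 X92.7484 Y75.2966
M5
G0 X0.0000 Y0.0000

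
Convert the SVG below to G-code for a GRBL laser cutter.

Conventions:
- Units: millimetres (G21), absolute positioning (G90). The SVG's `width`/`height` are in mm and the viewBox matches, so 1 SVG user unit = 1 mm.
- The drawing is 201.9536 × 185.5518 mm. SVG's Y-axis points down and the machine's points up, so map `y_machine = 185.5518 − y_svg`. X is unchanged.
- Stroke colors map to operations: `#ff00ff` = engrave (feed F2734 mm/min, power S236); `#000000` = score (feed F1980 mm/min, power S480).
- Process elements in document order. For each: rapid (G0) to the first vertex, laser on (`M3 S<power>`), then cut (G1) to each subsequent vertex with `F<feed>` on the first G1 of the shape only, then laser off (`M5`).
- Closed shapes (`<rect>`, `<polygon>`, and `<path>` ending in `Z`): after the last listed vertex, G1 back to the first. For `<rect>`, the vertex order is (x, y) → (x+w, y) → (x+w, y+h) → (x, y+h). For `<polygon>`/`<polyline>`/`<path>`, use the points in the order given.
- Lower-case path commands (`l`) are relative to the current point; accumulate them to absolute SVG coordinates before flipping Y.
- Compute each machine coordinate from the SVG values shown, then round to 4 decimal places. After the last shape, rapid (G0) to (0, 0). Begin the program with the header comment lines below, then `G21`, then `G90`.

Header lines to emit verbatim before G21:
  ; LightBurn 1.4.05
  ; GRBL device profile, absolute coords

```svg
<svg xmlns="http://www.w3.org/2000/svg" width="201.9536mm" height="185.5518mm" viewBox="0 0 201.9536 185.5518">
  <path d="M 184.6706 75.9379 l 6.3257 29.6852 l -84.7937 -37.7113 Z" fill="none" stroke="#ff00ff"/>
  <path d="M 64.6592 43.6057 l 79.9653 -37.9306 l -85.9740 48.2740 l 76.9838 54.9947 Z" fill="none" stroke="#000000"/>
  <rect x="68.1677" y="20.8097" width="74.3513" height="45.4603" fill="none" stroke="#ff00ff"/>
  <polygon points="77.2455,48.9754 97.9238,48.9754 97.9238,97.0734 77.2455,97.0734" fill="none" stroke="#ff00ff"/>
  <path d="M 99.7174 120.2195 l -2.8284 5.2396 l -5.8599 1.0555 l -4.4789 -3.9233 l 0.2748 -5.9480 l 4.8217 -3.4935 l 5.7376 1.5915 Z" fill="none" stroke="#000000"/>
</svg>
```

viewBox `0 0 201.9536 185.5518` with mm width/height → 1 unit = 1 mm. Flip: y_m = 185.5518 − y_svg.

**Shape 1** — `<path>` closed polygon, stroke `#ff00ff` → engrave (S236, F2734). Machine vertices: (184.6706,109.6139) → (190.9963,79.9287) → (106.2026,117.6400) → (184.6706,109.6139). Closed: final G1 returns to the first vertex.

**Shape 2** — `<path>` closed polygon, stroke `#000000` → score (S480, F1980). Machine vertices: (64.6592,141.9461) → (144.6245,179.8767) → (58.6505,131.6027) → (135.6343,76.6080) → (64.6592,141.9461). Closed: final G1 returns to the first vertex.

**Shape 3** — `<rect>` rectangle, stroke `#ff00ff` → engrave (S236, F2734). Machine vertices: (68.1677,164.7421) → (142.5190,164.7421) → (142.5190,119.2818) → (68.1677,119.2818) → (68.1677,164.7421). Closed: final G1 returns to the first vertex.

**Shape 4** — `<polygon>` rectangle, stroke `#ff00ff` → engrave (S236, F2734). Machine vertices: (77.2455,136.5764) → (97.9238,136.5764) → (97.9238,88.4784) → (77.2455,88.4784) → (77.2455,136.5764). Closed: final G1 returns to the first vertex.

**Shape 5** — `<path>` regular polygon, stroke `#000000` → score (S480, F1980). Machine vertices: (99.7174,65.3323) → (96.8890,60.0927) → (91.0291,59.0372) → (86.5502,62.9605) → (86.8250,68.9085) → (91.6467,72.4020) → (97.3843,70.8105) → (99.7174,65.3323). Closed: final G1 returns to the first vertex.

; LightBurn 1.4.05
; GRBL device profile, absolute coords
G21
G90
G0 X184.6706 Y109.6139
M3 S236
G1 X190.9963 Y79.9287 F2734
G1 X106.2026 Y117.6400
G1 X184.6706 Y109.6139
M5
G0 X64.6592 Y141.9461
M3 S480
G1 X144.6245 Y179.8767 F1980
G1 X58.6505 Y131.6027
G1 X135.6343 Y76.6080
G1 X64.6592 Y141.9461
M5
G0 X68.1677 Y164.7421
M3 S236
G1 X142.5190 Y164.7421 F2734
G1 X142.5190 Y119.2818
G1 X68.1677 Y119.2818
G1 X68.1677 Y164.7421
M5
G0 X77.2455 Y136.5764
M3 S236
G1 X97.9238 Y136.5764 F2734
G1 X97.9238 Y88.4784
G1 X77.2455 Y88.4784
G1 X77.2455 Y136.5764
M5
G0 X99.7174 Y65.3323
M3 S480
G1 X96.8890 Y60.0927 F1980
G1 X91.0291 Y59.0372
G1 X86.5502 Y62.9605
G1 X86.8250 Y68.9085
G1 X91.6467 Y72.4020
G1 X97.3843 Y70.8105
G1 X99.7174 Y65.3323
M5
G0 X0.0000 Y0.0000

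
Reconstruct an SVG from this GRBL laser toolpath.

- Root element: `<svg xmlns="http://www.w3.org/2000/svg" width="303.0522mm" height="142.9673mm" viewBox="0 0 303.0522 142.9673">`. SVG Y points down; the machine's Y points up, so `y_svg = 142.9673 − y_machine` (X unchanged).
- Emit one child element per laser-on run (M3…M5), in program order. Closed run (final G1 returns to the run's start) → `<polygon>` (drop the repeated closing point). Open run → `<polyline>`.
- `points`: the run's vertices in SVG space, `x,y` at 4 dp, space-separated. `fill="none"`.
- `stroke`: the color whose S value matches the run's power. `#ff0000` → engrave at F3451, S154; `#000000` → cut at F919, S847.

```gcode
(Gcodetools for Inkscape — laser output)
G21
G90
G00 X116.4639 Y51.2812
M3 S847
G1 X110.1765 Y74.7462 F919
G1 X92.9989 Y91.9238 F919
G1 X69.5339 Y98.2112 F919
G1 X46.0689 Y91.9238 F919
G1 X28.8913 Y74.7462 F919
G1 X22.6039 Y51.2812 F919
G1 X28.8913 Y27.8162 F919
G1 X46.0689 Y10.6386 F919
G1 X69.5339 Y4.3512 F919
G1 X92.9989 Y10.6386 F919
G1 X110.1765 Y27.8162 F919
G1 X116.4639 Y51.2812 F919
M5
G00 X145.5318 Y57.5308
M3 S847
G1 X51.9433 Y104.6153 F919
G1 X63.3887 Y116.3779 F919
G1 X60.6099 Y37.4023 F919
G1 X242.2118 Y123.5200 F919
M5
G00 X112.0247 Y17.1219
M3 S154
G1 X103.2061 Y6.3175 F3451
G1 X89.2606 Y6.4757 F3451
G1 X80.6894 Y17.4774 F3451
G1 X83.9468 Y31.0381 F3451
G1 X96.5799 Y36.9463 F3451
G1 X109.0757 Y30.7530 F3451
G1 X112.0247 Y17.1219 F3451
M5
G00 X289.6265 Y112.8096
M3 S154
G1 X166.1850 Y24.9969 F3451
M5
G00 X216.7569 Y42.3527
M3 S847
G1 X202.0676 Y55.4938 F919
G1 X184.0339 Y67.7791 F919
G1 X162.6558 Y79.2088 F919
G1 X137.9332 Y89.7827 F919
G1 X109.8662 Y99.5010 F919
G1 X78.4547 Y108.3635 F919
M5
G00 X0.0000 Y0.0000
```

<svg xmlns="http://www.w3.org/2000/svg" width="303.0522mm" height="142.9673mm" viewBox="0 0 303.0522 142.9673">
  <polygon points="116.4639,91.6861 110.1765,68.2211 92.9989,51.0435 69.5339,44.7561 46.0689,51.0435 28.8913,68.2211 22.6039,91.6861 28.8913,115.1511 46.0689,132.3287 69.5339,138.6161 92.9989,132.3287 110.1765,115.1511" fill="none" stroke="#000000"/>
  <polyline points="145.5318,85.4365 51.9433,38.3520 63.3887,26.5894 60.6099,105.5650 242.2118,19.4473" fill="none" stroke="#000000"/>
  <polygon points="112.0247,125.8454 103.2061,136.6498 89.2606,136.4916 80.6894,125.4899 83.9468,111.9292 96.5799,106.0210 109.0757,112.2143" fill="none" stroke="#ff0000"/>
  <polyline points="289.6265,30.1577 166.1850,117.9704" fill="none" stroke="#ff0000"/>
  <polyline points="216.7569,100.6146 202.0676,87.4735 184.0339,75.1882 162.6558,63.7585 137.9332,53.1846 109.8662,43.4663 78.4547,34.6038" fill="none" stroke="#000000"/>
</svg>

Machine Y-up, SVG Y-down with viewBox height 142.9673, so y_svg = 142.9673 − y_machine; X carries over.

Run 1: power S847 maps to stroke `#000000` (cut). The run returns to its start, so emit a `<polygon>` with points (Y-flipped): 116.4639,91.6861 110.1765,68.2211 92.9989,51.0435 69.5339,44.7561 46.0689,51.0435 28.8913,68.2211 22.6039,91.6861 28.8913,115.1511 46.0689,132.3287 69.5339,138.6161 92.9989,132.3287 110.1765,115.1511.

Run 2: the run's S847 means `#000000` (cut). The run is open, so emit a `<polyline>` with points (Y-flipped): 145.5318,85.4365 51.9433,38.3520 63.3887,26.5894 60.6099,105.5650 242.2118,19.4473.

Run 3: power S154 maps to stroke `#ff0000` (engrave). The run returns to its start, so emit a `<polygon>` with points (Y-flipped): 112.0247,125.8454 103.2061,136.6498 89.2606,136.4916 80.6894,125.4899 83.9468,111.9292 96.5799,106.0210 109.0757,112.2143.

Run 4: power S154 maps to stroke `#ff0000` (engrave). The run is open, so emit a `<polyline>` with points (Y-flipped): 289.6265,30.1577 166.1850,117.9704.

Run 5: power S847 maps to stroke `#000000` (cut). The run is open, so emit a `<polyline>` with points (Y-flipped): 216.7569,100.6146 202.0676,87.4735 184.0339,75.1882 162.6558,63.7585 137.9332,53.1846 109.8662,43.4663 78.4547,34.6038.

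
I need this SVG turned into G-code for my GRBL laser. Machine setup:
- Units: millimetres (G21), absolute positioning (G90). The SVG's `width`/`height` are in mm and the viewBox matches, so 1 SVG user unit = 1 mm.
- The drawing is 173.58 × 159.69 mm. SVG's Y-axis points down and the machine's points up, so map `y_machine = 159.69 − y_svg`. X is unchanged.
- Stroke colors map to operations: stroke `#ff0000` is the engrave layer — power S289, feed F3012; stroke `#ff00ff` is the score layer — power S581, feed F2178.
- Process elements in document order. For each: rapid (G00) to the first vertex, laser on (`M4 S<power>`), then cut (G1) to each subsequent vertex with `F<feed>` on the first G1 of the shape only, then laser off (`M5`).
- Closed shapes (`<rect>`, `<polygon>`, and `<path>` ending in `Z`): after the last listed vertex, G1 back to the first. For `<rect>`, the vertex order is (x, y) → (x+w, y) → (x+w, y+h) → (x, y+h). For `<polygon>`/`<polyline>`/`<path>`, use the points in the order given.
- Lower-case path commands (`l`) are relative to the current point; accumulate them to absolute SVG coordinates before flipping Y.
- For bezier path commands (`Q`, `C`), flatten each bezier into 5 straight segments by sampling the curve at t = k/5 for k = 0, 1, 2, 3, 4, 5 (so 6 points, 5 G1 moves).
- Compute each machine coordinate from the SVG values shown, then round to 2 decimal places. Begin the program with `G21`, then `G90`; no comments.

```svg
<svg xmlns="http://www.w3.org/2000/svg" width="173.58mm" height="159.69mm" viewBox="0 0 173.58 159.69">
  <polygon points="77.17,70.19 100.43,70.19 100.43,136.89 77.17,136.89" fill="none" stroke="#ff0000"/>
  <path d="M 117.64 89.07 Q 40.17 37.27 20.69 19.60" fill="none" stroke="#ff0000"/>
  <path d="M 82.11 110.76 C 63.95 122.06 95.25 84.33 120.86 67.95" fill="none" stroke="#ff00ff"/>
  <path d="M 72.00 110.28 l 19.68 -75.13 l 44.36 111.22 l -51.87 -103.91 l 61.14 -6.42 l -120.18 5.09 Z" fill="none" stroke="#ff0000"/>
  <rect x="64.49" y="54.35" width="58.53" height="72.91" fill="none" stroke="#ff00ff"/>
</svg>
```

Since the viewBox matches the mm dimensions, user units are millimetres directly. The only transform is the Y-flip y_m = 159.69 − y_svg.

Shape 1 is a rectangle drawn with `<polygon>`. Its stroke #ff0000 means engrave at S289, F3012. After flipping Y the toolpath is (77.17,89.50) → (100.43,89.50) → (100.43,22.80) → (77.17,22.80) → (77.17,89.50), returning to the start.

Shape 2 is a quadratic bezier drawn with `<path>`. Its stroke #ff0000 means engrave at S289, F3012. After flipping Y the toolpath is (117.64,70.62) → (88.97,89.97) → (64.94,106.60) → (45.55,120.49) → (30.80,131.66) → (20.69,140.09).

Shape 3 is a cubic bezier drawn with `<path>`. Its stroke #ff00ff means score at S581, F2178. After flipping Y the toolpath is (82.11,48.93) → (76.71,47.47) → (80.53,54.40) → (90.93,66.34) → (105.25,79.91) → (120.86,91.74).

Shape 4 is a closed polygon drawn with `<path>`. Its stroke #ff0000 means engrave at S289, F3012. After flipping Y the toolpath is (72.00,49.41) → (91.68,124.54) → (136.04,13.32) → (84.17,117.23) → (145.31,123.65) → (25.13,118.56) → (72.00,49.41), returning to the start.

Shape 5 is a rectangle drawn with `<rect>`. Its stroke #ff00ff means score at S581, F2178. After flipping Y the toolpath is (64.49,105.34) → (123.02,105.34) → (123.02,32.43) → (64.49,32.43) → (64.49,105.34), returning to the start.

G21
G90
G00 X77.17 Y89.50
M4 S289
G1 X100.43 Y89.50 F3012
G1 X100.43 Y22.80
G1 X77.17 Y22.80
G1 X77.17 Y89.50
M5
G00 X117.64 Y70.62
M4 S289
G1 X88.97 Y89.97 F3012
G1 X64.94 Y106.60
G1 X45.55 Y120.49
G1 X30.80 Y131.66
G1 X20.69 Y140.09
M5
G00 X82.11 Y48.93
M4 S581
G1 X76.71 Y47.47 F2178
G1 X80.53 Y54.40
G1 X90.93 Y66.34
G1 X105.25 Y79.91
G1 X120.86 Y91.74
M5
G00 X72.00 Y49.41
M4 S289
G1 X91.68 Y124.54 F3012
G1 X136.04 Y13.32
G1 X84.17 Y117.23
G1 X145.31 Y123.65
G1 X25.13 Y118.56
G1 X72.00 Y49.41
M5
G00 X64.49 Y105.34
M4 S581
G1 X123.02 Y105.34 F2178
G1 X123.02 Y32.43
G1 X64.49 Y32.43
G1 X64.49 Y105.34
M5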